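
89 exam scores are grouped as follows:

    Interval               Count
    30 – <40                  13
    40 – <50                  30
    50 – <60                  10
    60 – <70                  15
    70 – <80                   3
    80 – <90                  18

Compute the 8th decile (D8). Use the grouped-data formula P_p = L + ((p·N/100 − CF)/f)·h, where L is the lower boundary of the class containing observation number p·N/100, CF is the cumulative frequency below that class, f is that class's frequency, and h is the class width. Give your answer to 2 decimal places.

N = 89; target position k = 80/100 · 89 = 71.2.
Cumulative frequencies: 13, 43, 53, 68, 71, 89.
Observation 71.2 falls in the class 80 – <90.
L = 80, CF = 71, f = 18, h = 10.
P80 = 80 + ((71.2 − 71)/18)·10 = 80 + 0.111111 = 80.1111.

80.11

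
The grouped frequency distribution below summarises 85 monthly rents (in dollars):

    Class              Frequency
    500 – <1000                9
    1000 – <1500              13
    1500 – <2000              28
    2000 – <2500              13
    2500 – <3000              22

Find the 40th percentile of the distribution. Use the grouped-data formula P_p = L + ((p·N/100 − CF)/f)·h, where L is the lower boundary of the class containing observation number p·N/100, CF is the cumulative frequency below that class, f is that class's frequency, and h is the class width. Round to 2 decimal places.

1714.29

N = 85; target position k = 40/100 · 85 = 34.
Cumulative frequencies: 9, 22, 50, 63, 85.
Observation 34 falls in the class 1500 – <2000.
L = 1500, CF = 22, f = 28, h = 500.
P40 = 1500 + ((34 − 22)/28)·500 = 1500 + 214.286 = 1714.29.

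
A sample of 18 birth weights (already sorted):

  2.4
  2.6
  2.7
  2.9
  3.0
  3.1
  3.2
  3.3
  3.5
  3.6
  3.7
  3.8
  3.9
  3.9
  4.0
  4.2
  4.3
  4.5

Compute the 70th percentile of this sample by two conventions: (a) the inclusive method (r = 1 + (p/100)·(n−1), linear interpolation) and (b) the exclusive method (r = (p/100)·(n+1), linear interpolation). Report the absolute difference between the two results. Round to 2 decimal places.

0.01

n = 18.
(a) r = 12.9; between ranks 12 (3.8) and 13 (3.9): 3.89.
(b) r = 13.3; between ranks 13 (3.9) and 14 (3.9): 3.9.
|3.89 − 3.9| = 0.01.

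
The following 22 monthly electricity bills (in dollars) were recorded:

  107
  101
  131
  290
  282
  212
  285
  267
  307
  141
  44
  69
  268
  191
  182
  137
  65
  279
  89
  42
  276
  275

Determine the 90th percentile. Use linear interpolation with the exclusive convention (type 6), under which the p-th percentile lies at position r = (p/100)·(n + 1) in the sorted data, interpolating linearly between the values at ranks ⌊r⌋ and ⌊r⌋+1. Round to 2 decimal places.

288.50

Sorted: 42, 44, 65, 69, 89, 101, 107, 131, 137, 141, 182, 191, 212, 267, 268, 275, 276, 279, 282, 285, 290, 307.
n = 22.
r = (90/100)·(22 + 1) = 20.7.
Rank 20 is 285 and rank 21 is 290.
Interpolate: 285 + 0.7·(290 − 285) = 285 + 0.7·5 = 288.5.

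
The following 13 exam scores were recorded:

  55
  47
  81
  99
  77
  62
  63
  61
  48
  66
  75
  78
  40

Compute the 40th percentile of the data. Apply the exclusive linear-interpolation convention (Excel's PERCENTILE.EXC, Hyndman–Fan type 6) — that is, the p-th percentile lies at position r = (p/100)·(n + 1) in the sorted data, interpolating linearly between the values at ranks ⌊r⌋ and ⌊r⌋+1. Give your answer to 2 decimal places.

61.60

Sorted: 40, 47, 48, 55, 61, 62, 63, 66, 75, 77, 78, 81, 99.
n = 13.
r = (40/100)·(13 + 1) = 5.6.
Rank 5 is 61 and rank 6 is 62.
Interpolate: 61 + 0.6·(62 − 61) = 61 + 0.6·1 = 61.6.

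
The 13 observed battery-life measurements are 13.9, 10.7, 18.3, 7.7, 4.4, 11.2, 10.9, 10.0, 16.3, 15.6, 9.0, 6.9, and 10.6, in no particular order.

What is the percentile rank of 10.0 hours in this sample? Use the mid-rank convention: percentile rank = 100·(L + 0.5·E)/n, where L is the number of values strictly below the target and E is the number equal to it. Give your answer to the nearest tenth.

Sorted: 4.4, 6.9, 7.7, 9.0, 10.0, 10.6, 10.7, 10.9, 11.2, 13.9, 15.6, 16.3, 18.3.
Count below 10.0: L = 4; count equal: E = 1; n = 13.
Percentile rank = 100·(4 + 0.5·1)/13 = 100·4.5/13 = 34.62.

34.6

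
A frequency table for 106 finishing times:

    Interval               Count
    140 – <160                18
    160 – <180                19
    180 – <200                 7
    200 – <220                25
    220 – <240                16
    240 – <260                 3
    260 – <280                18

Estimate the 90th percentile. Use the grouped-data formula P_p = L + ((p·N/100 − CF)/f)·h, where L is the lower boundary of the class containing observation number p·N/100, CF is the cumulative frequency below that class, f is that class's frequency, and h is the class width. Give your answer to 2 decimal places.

268.22

N = 106; target position k = 90/100 · 106 = 95.4.
Cumulative frequencies: 18, 37, 44, 69, 85, 88, 106.
Observation 95.4 falls in the class 260 – <280.
L = 260, CF = 88, f = 18, h = 20.
P90 = 260 + ((95.4 − 88)/18)·20 = 260 + 8.22222 = 268.222.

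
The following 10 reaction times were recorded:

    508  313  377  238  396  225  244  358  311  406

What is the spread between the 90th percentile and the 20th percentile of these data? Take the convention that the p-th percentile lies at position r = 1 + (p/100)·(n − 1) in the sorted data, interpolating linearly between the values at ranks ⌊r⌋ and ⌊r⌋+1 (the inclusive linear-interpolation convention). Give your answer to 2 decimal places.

Sorted: 225, 238, 244, 311, 313, 358, 377, 396, 406, 508.
n = 10.
P20: r = 2.8; ranks 2–3 are 238, 244; interpolating gives 242.8.
P90: r = 9.1; ranks 9–10 are 406, 508; interpolating gives 416.2.
Difference: 416.2 − 242.8 = 173.4.

173.40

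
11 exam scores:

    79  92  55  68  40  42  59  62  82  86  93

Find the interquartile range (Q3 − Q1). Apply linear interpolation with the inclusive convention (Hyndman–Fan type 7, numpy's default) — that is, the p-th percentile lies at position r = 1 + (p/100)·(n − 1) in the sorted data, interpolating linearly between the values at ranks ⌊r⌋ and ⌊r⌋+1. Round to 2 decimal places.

Sorted: 40, 42, 55, 59, 62, 68, 79, 82, 86, 92, 93.
n = 11.
P25: r = 3.5; ranks 3–4 are 55, 59; interpolating gives 57.
P75: r = 8.5; ranks 8–9 are 82, 86; interpolating gives 84.
Difference: 84 − 57 = 27.

27.00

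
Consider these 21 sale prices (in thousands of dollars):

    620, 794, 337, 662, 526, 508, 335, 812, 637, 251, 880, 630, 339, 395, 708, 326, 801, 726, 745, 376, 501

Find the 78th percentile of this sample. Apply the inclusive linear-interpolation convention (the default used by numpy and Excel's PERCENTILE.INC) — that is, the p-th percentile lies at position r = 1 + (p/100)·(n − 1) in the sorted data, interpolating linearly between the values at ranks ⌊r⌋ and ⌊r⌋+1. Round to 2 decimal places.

737.40

Sorted: 251, 326, 335, 337, 339, 376, 395, 501, 508, 526, 620, 630, 637, 662, 708, 726, 745, 794, 801, 812, 880.
n = 21.
r = 1 + (78/100)·(21 − 1) = 1 + 15.6 = 16.6.
Rank 16 is 726 and rank 17 is 745.
Interpolate: 726 + 0.6·(745 − 726) = 726 + 0.6·19 = 737.4.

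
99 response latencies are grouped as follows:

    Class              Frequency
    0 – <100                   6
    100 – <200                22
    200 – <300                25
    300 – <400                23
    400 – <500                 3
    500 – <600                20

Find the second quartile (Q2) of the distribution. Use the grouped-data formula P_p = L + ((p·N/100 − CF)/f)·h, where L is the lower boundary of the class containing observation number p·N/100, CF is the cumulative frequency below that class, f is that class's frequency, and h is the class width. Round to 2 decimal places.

286.00

N = 99; target position k = 50/100 · 99 = 49.5.
Cumulative frequencies: 6, 28, 53, 76, 79, 99.
Observation 49.5 falls in the class 200 – <300.
L = 200, CF = 28, f = 25, h = 100.
P50 = 200 + ((49.5 − 28)/25)·100 = 200 + 86 = 286.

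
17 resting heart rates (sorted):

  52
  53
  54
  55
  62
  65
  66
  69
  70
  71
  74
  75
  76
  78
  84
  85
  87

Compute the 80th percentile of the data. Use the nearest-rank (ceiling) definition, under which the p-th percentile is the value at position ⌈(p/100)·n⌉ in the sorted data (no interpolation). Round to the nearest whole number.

78

n = 17.
Position = ⌈80/100 · 17⌉ = ⌈13.6⌉ = 14.
The value at rank 14 is 78.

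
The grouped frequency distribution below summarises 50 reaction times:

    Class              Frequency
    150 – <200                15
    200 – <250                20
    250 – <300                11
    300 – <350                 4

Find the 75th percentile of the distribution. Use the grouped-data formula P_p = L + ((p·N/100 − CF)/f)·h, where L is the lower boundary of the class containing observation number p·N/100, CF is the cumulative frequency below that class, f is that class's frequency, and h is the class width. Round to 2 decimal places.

N = 50; target position k = 75/100 · 50 = 37.5.
Cumulative frequencies: 15, 35, 46, 50.
Observation 37.5 falls in the class 250 – <300.
L = 250, CF = 35, f = 11, h = 50.
P75 = 250 + ((37.5 − 35)/11)·50 = 250 + 11.3636 = 261.364.

261.36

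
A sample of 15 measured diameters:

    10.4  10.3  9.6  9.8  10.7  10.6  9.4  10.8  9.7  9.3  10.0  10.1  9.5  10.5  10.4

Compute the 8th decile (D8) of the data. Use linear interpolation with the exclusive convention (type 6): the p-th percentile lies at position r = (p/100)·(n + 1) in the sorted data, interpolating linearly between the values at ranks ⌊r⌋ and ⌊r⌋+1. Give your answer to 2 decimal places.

10.58

Sorted: 9.3, 9.4, 9.5, 9.6, 9.7, 9.8, 10.0, 10.1, 10.3, 10.4, 10.4, 10.5, 10.6, 10.7, 10.8.
n = 15.
r = (80/100)·(15 + 1) = 12.8.
Rank 12 is 10.5 and rank 13 is 10.6.
Interpolate: 10.5 + 0.8·(10.6 − 10.5) = 10.5 + 0.8·0.1 = 10.58.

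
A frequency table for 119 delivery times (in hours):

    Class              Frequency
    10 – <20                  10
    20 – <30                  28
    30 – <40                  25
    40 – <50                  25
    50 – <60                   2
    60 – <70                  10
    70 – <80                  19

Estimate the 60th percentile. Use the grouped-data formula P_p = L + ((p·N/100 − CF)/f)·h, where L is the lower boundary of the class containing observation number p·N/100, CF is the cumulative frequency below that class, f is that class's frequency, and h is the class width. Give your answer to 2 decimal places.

43.36

N = 119; target position k = 60/100 · 119 = 71.4.
Cumulative frequencies: 10, 38, 63, 88, 90, 100, 119.
Observation 71.4 falls in the class 40 – <50.
L = 40, CF = 63, f = 25, h = 10.
P60 = 40 + ((71.4 − 63)/25)·10 = 40 + 3.36 = 43.36.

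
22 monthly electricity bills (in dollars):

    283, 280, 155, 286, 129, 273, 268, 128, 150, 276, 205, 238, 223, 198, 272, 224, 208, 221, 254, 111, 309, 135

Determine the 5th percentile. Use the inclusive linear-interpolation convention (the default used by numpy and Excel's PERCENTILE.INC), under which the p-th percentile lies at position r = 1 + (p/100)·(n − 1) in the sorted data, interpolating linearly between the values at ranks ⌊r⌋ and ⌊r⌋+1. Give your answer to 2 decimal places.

128.05

Sorted: 111, 128, 129, 135, 150, 155, 198, 205, 208, 221, 223, 224, 238, 254, 268, 272, 273, 276, 280, 283, 286, 309.
n = 22.
r = 1 + (5/100)·(22 − 1) = 1 + 1.05 = 2.05.
Rank 2 is 128 and rank 3 is 129.
Interpolate: 128 + 0.05·(129 − 128) = 128 + 0.05·1 = 128.05.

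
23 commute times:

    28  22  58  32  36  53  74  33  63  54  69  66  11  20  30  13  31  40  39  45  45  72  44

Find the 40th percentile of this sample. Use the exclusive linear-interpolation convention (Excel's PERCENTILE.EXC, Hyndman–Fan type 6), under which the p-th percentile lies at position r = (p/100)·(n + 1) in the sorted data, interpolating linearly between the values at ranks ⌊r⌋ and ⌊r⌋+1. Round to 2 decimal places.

Sorted: 11, 13, 20, 22, 28, 30, 31, 32, 33, 36, 39, 40, 44, 45, 45, 53, 54, 58, 63, 66, 69, 72, 74.
n = 23.
r = (40/100)·(23 + 1) = 9.6.
Rank 9 is 33 and rank 10 is 36.
Interpolate: 33 + 0.6·(36 − 33) = 33 + 0.6·3 = 34.8.

34.80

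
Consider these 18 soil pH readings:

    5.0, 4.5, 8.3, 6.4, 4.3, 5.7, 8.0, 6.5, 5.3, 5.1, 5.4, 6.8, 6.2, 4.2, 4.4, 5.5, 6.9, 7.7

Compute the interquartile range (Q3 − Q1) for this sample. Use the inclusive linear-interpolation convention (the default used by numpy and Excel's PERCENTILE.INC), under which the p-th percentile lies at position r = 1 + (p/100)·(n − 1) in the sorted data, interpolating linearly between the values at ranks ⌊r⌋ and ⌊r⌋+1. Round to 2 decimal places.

1.70

Sorted: 4.2, 4.3, 4.4, 4.5, 5.0, 5.1, 5.3, 5.4, 5.5, 5.7, 6.2, 6.4, 6.5, 6.8, 6.9, 7.7, 8.0, 8.3.
n = 18.
P25: r = 5.25; ranks 5–6 are 5.0, 5.1; interpolating gives 5.025.
P75: r = 13.75; ranks 13–14 are 6.5, 6.8; interpolating gives 6.725.
Difference: 6.725 − 5.025 = 1.7.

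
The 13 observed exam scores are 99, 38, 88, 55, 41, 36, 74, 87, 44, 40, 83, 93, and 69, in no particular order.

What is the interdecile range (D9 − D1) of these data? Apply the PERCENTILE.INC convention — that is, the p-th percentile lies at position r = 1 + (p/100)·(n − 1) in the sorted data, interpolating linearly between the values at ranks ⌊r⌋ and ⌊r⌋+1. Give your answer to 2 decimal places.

53.60

Sorted: 36, 38, 40, 41, 44, 55, 69, 74, 83, 87, 88, 93, 99.
n = 13.
P10: r = 2.2; ranks 2–3 are 38, 40; interpolating gives 38.4.
P90: r = 11.8; ranks 11–12 are 88, 93; interpolating gives 92.
Difference: 92 − 38.4 = 53.6.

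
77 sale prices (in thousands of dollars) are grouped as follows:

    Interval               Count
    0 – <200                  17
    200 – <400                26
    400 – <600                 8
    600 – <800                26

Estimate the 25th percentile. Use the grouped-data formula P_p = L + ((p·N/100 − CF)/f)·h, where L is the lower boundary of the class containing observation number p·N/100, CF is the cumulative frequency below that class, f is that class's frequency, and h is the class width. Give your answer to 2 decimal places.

217.31

N = 77; target position k = 25/100 · 77 = 19.25.
Cumulative frequencies: 17, 43, 51, 77.
Observation 19.25 falls in the class 200 – <400.
L = 200, CF = 17, f = 26, h = 200.
P25 = 200 + ((19.25 − 17)/26)·200 = 200 + 17.3077 = 217.308.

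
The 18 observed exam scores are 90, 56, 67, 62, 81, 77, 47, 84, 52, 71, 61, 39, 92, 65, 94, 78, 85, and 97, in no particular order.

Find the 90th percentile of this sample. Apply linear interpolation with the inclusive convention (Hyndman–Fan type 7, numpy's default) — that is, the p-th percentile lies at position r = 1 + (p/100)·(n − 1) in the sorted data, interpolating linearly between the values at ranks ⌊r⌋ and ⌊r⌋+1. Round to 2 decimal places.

92.60

Sorted: 39, 47, 52, 56, 61, 62, 65, 67, 71, 77, 78, 81, 84, 85, 90, 92, 94, 97.
n = 18.
r = 1 + (90/100)·(18 − 1) = 1 + 15.3 = 16.3.
Rank 16 is 92 and rank 17 is 94.
Interpolate: 92 + 0.3·(94 − 92) = 92 + 0.3·2 = 92.6.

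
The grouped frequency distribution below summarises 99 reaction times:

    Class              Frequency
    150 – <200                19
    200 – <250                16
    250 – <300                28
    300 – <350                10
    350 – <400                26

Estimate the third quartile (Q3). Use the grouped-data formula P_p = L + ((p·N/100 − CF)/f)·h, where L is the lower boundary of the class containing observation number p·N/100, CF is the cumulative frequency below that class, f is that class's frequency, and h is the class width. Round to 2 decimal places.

N = 99; target position k = 75/100 · 99 = 74.25.
Cumulative frequencies: 19, 35, 63, 73, 99.
Observation 74.25 falls in the class 350 – <400.
L = 350, CF = 73, f = 26, h = 50.
P75 = 350 + ((74.25 − 73)/26)·50 = 350 + 2.40385 = 352.404.

352.40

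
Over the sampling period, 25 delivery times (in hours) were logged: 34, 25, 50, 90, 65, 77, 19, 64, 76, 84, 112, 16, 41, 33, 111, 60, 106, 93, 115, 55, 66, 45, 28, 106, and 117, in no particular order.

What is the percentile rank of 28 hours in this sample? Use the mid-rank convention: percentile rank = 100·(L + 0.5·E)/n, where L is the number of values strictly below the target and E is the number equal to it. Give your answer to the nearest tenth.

14.0

Sorted: 16, 19, 25, 28, 33, 34, 41, 45, 50, 55, 60, 64, 65, 66, 76, 77, 84, 90, 93, 106, 106, 111, 112, 115, 117.
Count below 28: L = 3; count equal: E = 1; n = 25.
Percentile rank = 100·(3 + 0.5·1)/25 = 100·3.5/25 = 14.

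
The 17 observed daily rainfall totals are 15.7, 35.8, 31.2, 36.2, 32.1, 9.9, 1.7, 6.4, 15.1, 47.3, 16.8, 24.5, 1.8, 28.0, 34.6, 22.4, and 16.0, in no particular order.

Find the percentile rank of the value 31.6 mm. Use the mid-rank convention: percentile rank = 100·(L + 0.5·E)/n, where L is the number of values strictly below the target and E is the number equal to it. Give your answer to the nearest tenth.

Sorted: 1.7, 1.8, 6.4, 9.9, 15.1, 15.7, 16.0, 16.8, 22.4, 24.5, 28.0, 31.2, 32.1, 34.6, 35.8, 36.2, 47.3.
Count below 31.6: L = 12; count equal: E = 0; n = 17.
Percentile rank = 100·(12 + 0.5·0)/17 = 100·12/17 = 70.59.

70.6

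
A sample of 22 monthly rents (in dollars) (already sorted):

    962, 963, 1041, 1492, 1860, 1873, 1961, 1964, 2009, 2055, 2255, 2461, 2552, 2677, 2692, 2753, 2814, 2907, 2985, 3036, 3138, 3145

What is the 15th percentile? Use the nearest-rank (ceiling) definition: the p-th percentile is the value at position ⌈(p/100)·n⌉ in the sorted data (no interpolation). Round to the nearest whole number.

n = 22.
Position = ⌈15/100 · 22⌉ = ⌈3.3⌉ = 4.
The value at rank 4 is 1492.

1492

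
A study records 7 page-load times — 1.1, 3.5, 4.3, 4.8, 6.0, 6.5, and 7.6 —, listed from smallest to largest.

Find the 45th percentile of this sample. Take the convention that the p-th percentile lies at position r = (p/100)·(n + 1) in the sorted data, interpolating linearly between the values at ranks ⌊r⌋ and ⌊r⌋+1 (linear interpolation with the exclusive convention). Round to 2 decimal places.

n = 7.
r = (45/100)·(7 + 1) = 3.6.
Rank 3 is 4.3 and rank 4 is 4.8.
Interpolate: 4.3 + 0.6·(4.8 − 4.3) = 4.3 + 0.6·0.5 = 4.6.

4.60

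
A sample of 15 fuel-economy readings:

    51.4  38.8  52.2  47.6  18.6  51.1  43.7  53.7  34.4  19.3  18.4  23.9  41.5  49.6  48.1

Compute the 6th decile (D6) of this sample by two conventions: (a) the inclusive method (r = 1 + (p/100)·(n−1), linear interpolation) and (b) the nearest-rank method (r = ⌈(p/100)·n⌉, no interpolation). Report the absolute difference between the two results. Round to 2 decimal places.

Sorted: 18.4, 18.6, 19.3, 23.9, 34.4, 38.8, 41.5, 43.7, 47.6, 48.1, 49.6, 51.1, 51.4, 52.2, 53.7.
n = 15.
(a) r = 9.4; between ranks 9 (47.6) and 10 (48.1): 47.8.
(b) the nearest-rank method: rank 9 → 47.6.
|47.8 − 47.6| = 0.2.

0.20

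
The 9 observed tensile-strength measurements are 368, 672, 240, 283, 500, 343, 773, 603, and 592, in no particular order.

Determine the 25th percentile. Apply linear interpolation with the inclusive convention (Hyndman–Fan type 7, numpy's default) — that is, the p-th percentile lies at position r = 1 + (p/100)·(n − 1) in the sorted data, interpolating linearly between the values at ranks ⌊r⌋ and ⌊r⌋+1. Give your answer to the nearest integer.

343

Sorted: 240, 283, 343, 368, 500, 592, 603, 672, 773.
n = 9.
r = 1 + (25/100)·(9 − 1) = 1 + 2 = 3.
r is an integer, so P25 is the value at rank 3: 343.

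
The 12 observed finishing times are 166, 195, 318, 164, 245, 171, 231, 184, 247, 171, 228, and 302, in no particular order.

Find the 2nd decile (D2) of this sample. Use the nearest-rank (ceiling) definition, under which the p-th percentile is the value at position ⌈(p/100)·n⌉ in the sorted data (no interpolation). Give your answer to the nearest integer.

171

Sorted: 164, 166, 171, 171, 184, 195, 228, 231, 245, 247, 302, 318.
n = 12.
Position = ⌈20/100 · 12⌉ = ⌈2.4⌉ = 3.
The value at rank 3 is 171.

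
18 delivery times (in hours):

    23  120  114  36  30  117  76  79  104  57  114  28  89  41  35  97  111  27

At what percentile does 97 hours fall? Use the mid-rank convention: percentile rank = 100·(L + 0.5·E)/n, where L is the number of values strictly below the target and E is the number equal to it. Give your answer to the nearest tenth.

Sorted: 23, 27, 28, 30, 35, 36, 41, 57, 76, 79, 89, 97, 104, 111, 114, 114, 117, 120.
Count below 97: L = 11; count equal: E = 1; n = 18.
Percentile rank = 100·(11 + 0.5·1)/18 = 100·11.5/18 = 63.89.

63.9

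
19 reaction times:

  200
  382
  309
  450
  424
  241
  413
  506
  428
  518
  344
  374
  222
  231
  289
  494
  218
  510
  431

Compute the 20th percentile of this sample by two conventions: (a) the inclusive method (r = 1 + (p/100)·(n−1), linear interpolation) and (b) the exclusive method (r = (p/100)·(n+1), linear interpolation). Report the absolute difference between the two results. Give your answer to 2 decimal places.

6.00

Sorted: 200, 218, 222, 231, 241, 289, 309, 344, 374, 382, 413, 424, 428, 431, 450, 494, 506, 510, 518.
n = 19.
(a) r = 4.6; between ranks 4 (231) and 5 (241): 237.
(b) r = 4 → value at rank 4 = 231.
|237 − 231| = 6.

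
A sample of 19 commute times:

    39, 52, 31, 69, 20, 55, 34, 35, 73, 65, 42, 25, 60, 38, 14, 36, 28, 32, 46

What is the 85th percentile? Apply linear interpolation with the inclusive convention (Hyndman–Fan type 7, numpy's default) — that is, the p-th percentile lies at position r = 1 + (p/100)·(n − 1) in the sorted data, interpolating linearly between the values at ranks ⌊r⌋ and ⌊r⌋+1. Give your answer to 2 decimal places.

Sorted: 14, 20, 25, 28, 31, 32, 34, 35, 36, 38, 39, 42, 46, 52, 55, 60, 65, 69, 73.
n = 19.
r = 1 + (85/100)·(19 − 1) = 1 + 15.3 = 16.3.
Rank 16 is 60 and rank 17 is 65.
Interpolate: 60 + 0.3·(65 − 60) = 60 + 0.3·5 = 61.5.

61.50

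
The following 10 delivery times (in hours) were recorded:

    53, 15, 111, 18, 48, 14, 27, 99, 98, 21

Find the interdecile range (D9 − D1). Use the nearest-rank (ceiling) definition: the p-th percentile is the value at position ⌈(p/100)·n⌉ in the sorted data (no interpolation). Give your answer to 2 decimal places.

Sorted: 14, 15, 18, 21, 27, 48, 53, 98, 99, 111.
n = 10.
P10: rank ⌈10/100·10⌉ = 1 → 14.
P90: rank ⌈90/100·10⌉ = 9 → 99.
Difference: 99 − 14 = 85.

85.00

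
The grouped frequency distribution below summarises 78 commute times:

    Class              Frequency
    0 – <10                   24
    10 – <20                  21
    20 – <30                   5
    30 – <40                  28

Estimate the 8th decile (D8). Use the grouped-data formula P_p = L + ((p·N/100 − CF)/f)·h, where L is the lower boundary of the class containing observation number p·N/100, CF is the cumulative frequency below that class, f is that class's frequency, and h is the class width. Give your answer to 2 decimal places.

N = 78; target position k = 80/100 · 78 = 62.4.
Cumulative frequencies: 24, 45, 50, 78.
Observation 62.4 falls in the class 30 – <40.
L = 30, CF = 50, f = 28, h = 10.
P80 = 30 + ((62.4 − 50)/28)·10 = 30 + 4.42857 = 34.4286.

34.43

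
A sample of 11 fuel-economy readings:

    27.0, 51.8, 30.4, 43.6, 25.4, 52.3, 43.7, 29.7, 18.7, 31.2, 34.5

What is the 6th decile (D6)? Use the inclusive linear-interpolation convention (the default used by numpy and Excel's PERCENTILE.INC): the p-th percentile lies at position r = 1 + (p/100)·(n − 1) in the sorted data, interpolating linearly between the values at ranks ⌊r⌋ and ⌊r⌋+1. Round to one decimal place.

Sorted: 18.7, 25.4, 27.0, 29.7, 30.4, 31.2, 34.5, 43.6, 43.7, 51.8, 52.3.
n = 11.
r = 1 + (60/100)·(11 − 1) = 1 + 6 = 7.
r is an integer, so P60 is the value at rank 7: 34.5.

34.5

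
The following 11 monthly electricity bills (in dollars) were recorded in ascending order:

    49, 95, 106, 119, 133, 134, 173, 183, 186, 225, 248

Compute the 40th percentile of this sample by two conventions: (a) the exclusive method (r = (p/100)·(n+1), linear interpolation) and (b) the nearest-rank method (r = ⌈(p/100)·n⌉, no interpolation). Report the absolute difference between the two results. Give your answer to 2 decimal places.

2.80

n = 11.
(a) r = 4.8; between ranks 4 (119) and 5 (133): 130.2.
(b) the nearest-rank method: rank 5 → 133.
|130.2 − 133| = 2.8.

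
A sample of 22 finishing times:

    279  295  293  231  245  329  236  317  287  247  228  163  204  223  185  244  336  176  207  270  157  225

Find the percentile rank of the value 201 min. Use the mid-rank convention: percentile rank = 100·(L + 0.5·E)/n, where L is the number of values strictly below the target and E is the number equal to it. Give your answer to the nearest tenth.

18.2

Sorted: 157, 163, 176, 185, 204, 207, 223, 225, 228, 231, 236, 244, 245, 247, 270, 279, 287, 293, 295, 317, 329, 336.
Count below 201: L = 4; count equal: E = 0; n = 22.
Percentile rank = 100·(4 + 0.5·0)/22 = 100·4/22 = 18.18.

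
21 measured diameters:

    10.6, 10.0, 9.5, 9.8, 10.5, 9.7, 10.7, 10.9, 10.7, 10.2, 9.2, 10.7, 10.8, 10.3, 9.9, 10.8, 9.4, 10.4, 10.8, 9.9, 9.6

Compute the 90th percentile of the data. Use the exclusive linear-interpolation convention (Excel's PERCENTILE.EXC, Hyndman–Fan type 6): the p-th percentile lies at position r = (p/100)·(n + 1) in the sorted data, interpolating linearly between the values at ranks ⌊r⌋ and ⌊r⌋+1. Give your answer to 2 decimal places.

Sorted: 9.2, 9.4, 9.5, 9.6, 9.7, 9.8, 9.9, 9.9, 10.0, 10.2, 10.3, 10.4, 10.5, 10.6, 10.7, 10.7, 10.7, 10.8, 10.8, 10.8, 10.9.
n = 21.
r = (90/100)·(21 + 1) = 19.8.
Rank 19 is 10.8 and rank 20 is 10.8.
Interpolate: 10.8 + 0.8·(10.8 − 10.8) = 10.8 + 0.8·0 = 10.8.

10.80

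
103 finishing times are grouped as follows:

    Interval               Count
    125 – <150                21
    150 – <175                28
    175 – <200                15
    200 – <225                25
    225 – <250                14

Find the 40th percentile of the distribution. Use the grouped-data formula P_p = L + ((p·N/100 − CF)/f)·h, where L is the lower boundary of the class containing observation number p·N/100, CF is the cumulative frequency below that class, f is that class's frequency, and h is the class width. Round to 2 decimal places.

N = 103; target position k = 40/100 · 103 = 41.2.
Cumulative frequencies: 21, 49, 64, 89, 103.
Observation 41.2 falls in the class 150 – <175.
L = 150, CF = 21, f = 28, h = 25.
P40 = 150 + ((41.2 − 21)/28)·25 = 150 + 18.0357 = 168.036.

168.04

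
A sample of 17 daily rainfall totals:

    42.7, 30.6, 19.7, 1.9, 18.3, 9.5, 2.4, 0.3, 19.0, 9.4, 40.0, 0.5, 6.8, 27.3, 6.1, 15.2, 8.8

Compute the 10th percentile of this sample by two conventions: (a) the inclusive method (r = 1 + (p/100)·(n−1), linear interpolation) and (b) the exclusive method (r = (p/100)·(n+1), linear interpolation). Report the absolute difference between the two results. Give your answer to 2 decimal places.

0.88

Sorted: 0.3, 0.5, 1.9, 2.4, 6.1, 6.8, 8.8, 9.4, 9.5, 15.2, 18.3, 19.0, 19.7, 27.3, 30.6, 40.0, 42.7.
n = 17.
(a) r = 2.6; between ranks 2 (0.5) and 3 (1.9): 1.34.
(b) r = 1.8; between ranks 1 (0.3) and 2 (0.5): 0.46.
|1.34 − 0.46| = 0.88.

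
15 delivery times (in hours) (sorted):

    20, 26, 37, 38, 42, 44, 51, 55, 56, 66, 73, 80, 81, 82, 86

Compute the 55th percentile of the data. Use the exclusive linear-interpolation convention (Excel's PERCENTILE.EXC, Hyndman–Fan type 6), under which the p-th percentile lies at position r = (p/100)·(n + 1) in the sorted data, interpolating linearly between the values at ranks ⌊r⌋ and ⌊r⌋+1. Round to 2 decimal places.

n = 15.
r = (55/100)·(15 + 1) = 8.8.
Rank 8 is 55 and rank 9 is 56.
Interpolate: 55 + 0.8·(56 − 55) = 55 + 0.8·1 = 55.8.

55.80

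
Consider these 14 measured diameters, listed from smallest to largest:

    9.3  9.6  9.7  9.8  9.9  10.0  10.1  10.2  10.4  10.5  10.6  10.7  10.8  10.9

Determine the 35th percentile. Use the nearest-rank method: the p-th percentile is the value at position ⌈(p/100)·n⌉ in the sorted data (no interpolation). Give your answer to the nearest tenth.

9.9

n = 14.
Position = ⌈35/100 · 14⌉ = ⌈4.9⌉ = 5.
The value at rank 5 is 9.9.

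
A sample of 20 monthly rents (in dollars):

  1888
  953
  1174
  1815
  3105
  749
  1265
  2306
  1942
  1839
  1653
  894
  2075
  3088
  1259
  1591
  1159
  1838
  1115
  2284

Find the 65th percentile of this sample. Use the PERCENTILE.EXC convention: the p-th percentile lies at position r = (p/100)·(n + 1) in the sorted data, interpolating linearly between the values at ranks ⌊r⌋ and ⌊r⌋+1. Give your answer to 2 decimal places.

Sorted: 749, 894, 953, 1115, 1159, 1174, 1259, 1265, 1591, 1653, 1815, 1838, 1839, 1888, 1942, 2075, 2284, 2306, 3088, 3105.
n = 20.
r = (65/100)·(20 + 1) = 13.65.
Rank 13 is 1839 and rank 14 is 1888.
Interpolate: 1839 + 0.65·(1888 − 1839) = 1839 + 0.65·49 = 1870.85.

1870.85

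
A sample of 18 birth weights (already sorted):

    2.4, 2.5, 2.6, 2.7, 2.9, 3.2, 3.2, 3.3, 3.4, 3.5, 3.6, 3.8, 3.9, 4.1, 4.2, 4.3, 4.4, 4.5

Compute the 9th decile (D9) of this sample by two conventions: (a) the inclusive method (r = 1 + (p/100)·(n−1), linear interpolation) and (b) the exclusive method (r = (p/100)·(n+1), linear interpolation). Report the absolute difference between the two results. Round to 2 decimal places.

n = 18.
(a) r = 16.3; between ranks 16 (4.3) and 17 (4.4): 4.33.
(b) r = 17.1; between ranks 17 (4.4) and 18 (4.5): 4.41.
|4.33 − 4.41| = 0.08.

0.08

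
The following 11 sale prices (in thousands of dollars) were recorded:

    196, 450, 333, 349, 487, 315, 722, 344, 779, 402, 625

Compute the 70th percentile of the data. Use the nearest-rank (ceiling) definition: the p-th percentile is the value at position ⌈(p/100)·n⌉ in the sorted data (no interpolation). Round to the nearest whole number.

Sorted: 196, 315, 333, 344, 349, 402, 450, 487, 625, 722, 779.
n = 11.
Position = ⌈70/100 · 11⌉ = ⌈7.7⌉ = 8.
The value at rank 8 is 487.

487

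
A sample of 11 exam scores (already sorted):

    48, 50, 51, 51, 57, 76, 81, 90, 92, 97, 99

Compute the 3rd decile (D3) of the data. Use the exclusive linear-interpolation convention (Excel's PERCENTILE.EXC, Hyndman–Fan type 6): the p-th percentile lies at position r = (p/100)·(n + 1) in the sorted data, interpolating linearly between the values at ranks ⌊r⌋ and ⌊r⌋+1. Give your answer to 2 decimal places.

51.00

n = 11.
r = (30/100)·(11 + 1) = 3.6.
Rank 3 is 51 and rank 4 is 51.
Interpolate: 51 + 0.6·(51 − 51) = 51 + 0.6·0 = 51.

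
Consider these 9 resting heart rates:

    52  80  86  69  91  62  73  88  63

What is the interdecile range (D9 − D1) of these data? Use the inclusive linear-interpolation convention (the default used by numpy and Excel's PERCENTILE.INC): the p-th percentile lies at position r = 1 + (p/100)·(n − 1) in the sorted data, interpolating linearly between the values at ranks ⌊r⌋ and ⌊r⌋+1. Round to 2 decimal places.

Sorted: 52, 62, 63, 69, 73, 80, 86, 88, 91.
n = 9.
P10: r = 1.8; ranks 1–2 are 52, 62; interpolating gives 60.
P90: r = 8.2; ranks 8–9 are 88, 91; interpolating gives 88.6.
Difference: 88.6 − 60 = 28.6.

28.60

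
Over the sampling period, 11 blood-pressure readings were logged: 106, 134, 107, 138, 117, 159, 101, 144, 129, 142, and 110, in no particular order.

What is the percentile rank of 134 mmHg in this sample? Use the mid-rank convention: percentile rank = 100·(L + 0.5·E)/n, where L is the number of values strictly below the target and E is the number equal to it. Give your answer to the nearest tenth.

Sorted: 101, 106, 107, 110, 117, 129, 134, 138, 142, 144, 159.
Count below 134: L = 6; count equal: E = 1; n = 11.
Percentile rank = 100·(6 + 0.5·1)/11 = 100·6.5/11 = 59.09.

59.1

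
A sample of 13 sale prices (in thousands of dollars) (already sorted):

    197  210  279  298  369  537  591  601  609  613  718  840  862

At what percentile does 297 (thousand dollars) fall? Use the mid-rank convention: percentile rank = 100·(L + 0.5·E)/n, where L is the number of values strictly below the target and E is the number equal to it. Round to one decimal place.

Count below 297: L = 3; count equal: E = 0; n = 13.
Percentile rank = 100·(3 + 0.5·0)/13 = 100·3/13 = 23.08.

23.1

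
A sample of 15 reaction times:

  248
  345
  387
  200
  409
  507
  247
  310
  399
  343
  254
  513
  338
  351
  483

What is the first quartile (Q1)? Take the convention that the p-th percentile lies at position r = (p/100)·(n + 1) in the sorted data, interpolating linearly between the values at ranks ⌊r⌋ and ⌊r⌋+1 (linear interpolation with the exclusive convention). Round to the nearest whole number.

Sorted: 200, 247, 248, 254, 310, 338, 343, 345, 351, 387, 399, 409, 483, 507, 513.
n = 15.
r = (25/100)·(15 + 1) = 4.
r is an integer, so P25 is the value at rank 4: 254.

254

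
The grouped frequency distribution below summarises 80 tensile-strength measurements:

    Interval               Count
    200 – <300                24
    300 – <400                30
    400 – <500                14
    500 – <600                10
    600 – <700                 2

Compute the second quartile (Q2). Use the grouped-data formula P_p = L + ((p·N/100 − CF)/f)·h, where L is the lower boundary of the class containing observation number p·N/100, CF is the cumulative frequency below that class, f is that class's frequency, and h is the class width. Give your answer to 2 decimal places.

353.33

N = 80; target position k = 50/100 · 80 = 40.
Cumulative frequencies: 24, 54, 68, 78, 80.
Observation 40 falls in the class 300 – <400.
L = 300, CF = 24, f = 30, h = 100.
P50 = 300 + ((40 − 24)/30)·100 = 300 + 53.3333 = 353.333.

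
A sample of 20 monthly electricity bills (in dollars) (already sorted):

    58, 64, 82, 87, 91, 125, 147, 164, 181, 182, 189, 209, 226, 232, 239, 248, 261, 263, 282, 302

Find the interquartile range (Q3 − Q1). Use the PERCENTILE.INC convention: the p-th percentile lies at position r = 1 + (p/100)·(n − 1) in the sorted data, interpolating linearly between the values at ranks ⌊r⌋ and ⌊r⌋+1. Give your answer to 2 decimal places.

124.75

n = 20.
P25: r = 5.75; ranks 5–6 are 91, 125; interpolating gives 116.5.
P75: r = 15.25; ranks 15–16 are 239, 248; interpolating gives 241.25.
Difference: 241.25 − 116.5 = 124.75.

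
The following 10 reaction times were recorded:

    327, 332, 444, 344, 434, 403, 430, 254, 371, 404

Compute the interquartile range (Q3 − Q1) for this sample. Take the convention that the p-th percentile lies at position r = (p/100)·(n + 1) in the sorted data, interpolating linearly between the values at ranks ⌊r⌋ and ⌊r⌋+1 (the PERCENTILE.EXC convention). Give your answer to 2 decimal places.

100.25

Sorted: 254, 327, 332, 344, 371, 403, 404, 430, 434, 444.
n = 10.
P25: r = 2.75; ranks 2–3 are 327, 332; interpolating gives 330.75.
P75: r = 8.25; ranks 8–9 are 430, 434; interpolating gives 431.
Difference: 431 − 330.75 = 100.25.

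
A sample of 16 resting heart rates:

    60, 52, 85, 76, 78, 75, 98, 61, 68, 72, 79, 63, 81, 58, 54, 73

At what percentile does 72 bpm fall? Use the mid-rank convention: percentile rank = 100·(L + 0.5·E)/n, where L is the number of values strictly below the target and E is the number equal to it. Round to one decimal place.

Sorted: 52, 54, 58, 60, 61, 63, 68, 72, 73, 75, 76, 78, 79, 81, 85, 98.
Count below 72: L = 7; count equal: E = 1; n = 16.
Percentile rank = 100·(7 + 0.5·1)/16 = 100·7.5/16 = 46.88.

46.9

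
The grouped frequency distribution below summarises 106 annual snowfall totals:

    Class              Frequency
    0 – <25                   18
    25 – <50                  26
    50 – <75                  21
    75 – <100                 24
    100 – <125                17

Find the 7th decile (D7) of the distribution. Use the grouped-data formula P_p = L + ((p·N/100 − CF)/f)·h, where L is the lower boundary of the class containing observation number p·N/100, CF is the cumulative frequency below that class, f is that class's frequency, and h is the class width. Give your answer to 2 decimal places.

N = 106; target position k = 70/100 · 106 = 74.2.
Cumulative frequencies: 18, 44, 65, 89, 106.
Observation 74.2 falls in the class 75 – <100.
L = 75, CF = 65, f = 24, h = 25.
P70 = 75 + ((74.2 − 65)/24)·25 = 75 + 9.58333 = 84.5833.

84.58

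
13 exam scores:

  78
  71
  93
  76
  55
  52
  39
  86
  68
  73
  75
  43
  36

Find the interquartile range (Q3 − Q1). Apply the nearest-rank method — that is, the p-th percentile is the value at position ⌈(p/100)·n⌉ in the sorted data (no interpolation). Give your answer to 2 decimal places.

Sorted: 36, 39, 43, 52, 55, 68, 71, 73, 75, 76, 78, 86, 93.
n = 13.
P25: rank ⌈25/100·13⌉ = 4 → 52.
P75: rank ⌈75/100·13⌉ = 10 → 76.
Difference: 76 − 52 = 24.

24.00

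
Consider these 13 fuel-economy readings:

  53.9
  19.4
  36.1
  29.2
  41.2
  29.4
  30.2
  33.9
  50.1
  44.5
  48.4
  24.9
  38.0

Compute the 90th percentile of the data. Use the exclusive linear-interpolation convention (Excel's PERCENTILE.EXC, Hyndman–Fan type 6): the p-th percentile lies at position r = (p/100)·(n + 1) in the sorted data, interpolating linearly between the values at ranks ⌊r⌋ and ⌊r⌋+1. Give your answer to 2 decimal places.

Sorted: 19.4, 24.9, 29.2, 29.4, 30.2, 33.9, 36.1, 38.0, 41.2, 44.5, 48.4, 50.1, 53.9.
n = 13.
r = (90/100)·(13 + 1) = 12.6.
Rank 12 is 50.1 and rank 13 is 53.9.
Interpolate: 50.1 + 0.6·(53.9 − 50.1) = 50.1 + 0.6·3.8 = 52.38.

52.38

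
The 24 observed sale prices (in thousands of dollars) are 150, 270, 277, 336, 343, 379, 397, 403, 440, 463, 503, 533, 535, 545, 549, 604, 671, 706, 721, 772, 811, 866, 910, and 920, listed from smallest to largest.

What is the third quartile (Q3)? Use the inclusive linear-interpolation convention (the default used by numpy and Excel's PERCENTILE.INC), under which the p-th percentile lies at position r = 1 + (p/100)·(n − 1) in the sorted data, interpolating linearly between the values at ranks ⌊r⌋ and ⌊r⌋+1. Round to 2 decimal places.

n = 24.
r = 1 + (75/100)·(24 − 1) = 1 + 17.25 = 18.25.
Rank 18 is 706 and rank 19 is 721.
Interpolate: 706 + 0.25·(721 − 706) = 706 + 0.25·15 = 709.75.

709.75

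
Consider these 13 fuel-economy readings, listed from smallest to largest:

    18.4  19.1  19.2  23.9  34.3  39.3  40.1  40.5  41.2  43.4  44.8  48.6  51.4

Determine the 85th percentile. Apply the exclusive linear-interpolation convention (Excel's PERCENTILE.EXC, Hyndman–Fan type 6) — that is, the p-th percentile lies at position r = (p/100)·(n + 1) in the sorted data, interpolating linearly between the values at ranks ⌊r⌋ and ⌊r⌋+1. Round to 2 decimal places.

n = 13.
r = (85/100)·(13 + 1) = 11.9.
Rank 11 is 44.8 and rank 12 is 48.6.
Interpolate: 44.8 + 0.9·(48.6 − 44.8) = 44.8 + 0.9·3.8 = 48.22.

48.22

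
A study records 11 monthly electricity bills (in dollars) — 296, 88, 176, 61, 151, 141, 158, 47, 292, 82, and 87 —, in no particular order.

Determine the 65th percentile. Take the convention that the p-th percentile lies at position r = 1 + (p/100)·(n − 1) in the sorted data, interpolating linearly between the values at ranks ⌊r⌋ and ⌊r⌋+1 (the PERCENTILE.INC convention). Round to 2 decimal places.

154.50

Sorted: 47, 61, 82, 87, 88, 141, 151, 158, 176, 292, 296.
n = 11.
r = 1 + (65/100)·(11 − 1) = 1 + 6.5 = 7.5.
Rank 7 is 151 and rank 8 is 158.
Interpolate: 151 + 0.5·(158 − 151) = 151 + 0.5·7 = 154.5.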